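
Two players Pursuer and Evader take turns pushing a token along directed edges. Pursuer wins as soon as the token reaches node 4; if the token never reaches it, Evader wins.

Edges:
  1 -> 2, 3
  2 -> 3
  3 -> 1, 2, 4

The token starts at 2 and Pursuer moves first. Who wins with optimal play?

Evader

Track states (vertex, player-to-move).
A0 = {(4,Pursuer), (4,Evader)}
A1: add {(3,Pursuer)}.
A2: add {(2,Evader)}.
A3: add {(1,Pursuer)}.
A4 = A3; e.g. (1,Evader) stays out. (2,Pursuer) never enters ⇒ Evader avoids the target.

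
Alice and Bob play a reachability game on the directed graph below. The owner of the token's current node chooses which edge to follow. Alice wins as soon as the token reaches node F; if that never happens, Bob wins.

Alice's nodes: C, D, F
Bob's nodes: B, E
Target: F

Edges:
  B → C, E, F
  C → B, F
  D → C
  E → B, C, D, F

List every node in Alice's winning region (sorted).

A0 = {F}
A1: add {C} — C (Alice) has C→F.
A2: add {D} — D (Alice) has D→C.
A3 = A2; e.g. B (Bob) can still go to E. Fixed point.
Alice's winning region = {C, D, F}.

C, D, F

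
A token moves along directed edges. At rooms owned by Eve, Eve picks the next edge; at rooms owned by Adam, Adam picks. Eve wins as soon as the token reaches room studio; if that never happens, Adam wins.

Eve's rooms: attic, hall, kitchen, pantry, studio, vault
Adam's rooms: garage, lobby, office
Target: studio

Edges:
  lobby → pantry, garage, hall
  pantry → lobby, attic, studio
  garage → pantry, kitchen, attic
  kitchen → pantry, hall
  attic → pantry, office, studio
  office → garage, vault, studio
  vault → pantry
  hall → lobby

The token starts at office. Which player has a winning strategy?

A0 = {studio}
A1: add {attic, pantry} — pantry (Eve) has pantry→studio; attic (Eve) has attic→studio.
A2: add {kitchen, vault} — kitchen (Eve) has kitchen→pantry; vault (Eve) has vault→pantry.
A3: add {garage} — garage (Adam): all of {pantry, kitchen, attic} already in.
A4: add {office} — office (Adam): all of {garage, vault, studio} already in.
A5 = A4; e.g. lobby (Adam) can still go to hall. Fixed point.
office ∈ A4, so Eve can force the target.

Eve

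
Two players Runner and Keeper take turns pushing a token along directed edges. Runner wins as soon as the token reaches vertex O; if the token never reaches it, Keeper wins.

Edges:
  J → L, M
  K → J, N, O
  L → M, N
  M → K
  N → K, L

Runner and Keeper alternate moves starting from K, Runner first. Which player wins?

Runner

Track states (vertex, player-to-move).
A0 = {(O,Runner), (O,Keeper)}
A1: add {(K,Runner)}.
(K,Runner) ∈ A1 ⇒ Runner forces the target.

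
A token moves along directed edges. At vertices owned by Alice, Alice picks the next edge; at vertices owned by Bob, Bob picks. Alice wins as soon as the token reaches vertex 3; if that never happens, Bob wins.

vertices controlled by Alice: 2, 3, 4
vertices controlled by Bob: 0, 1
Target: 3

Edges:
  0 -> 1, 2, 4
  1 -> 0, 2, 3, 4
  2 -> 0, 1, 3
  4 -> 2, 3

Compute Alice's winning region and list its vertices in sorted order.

2, 3, 4

A0 = {3}
A1: add {2, 4} — 2 (Alice) has 2→3; 4 (Alice) has 4→3.
A2 = A1; e.g. 0 (Bob) can still go to 1. Fixed point.
Alice's winning region = {2, 3, 4}.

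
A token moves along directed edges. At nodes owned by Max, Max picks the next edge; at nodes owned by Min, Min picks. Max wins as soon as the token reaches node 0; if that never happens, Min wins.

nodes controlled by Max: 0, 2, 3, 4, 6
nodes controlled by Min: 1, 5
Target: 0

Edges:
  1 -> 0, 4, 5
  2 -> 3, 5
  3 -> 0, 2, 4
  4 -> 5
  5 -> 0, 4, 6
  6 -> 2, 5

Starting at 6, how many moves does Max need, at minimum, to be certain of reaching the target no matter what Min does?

3

A0 = {0}
A1: add {3} — 3 (Max) has 3→0.
A2: add {2} — 2 (Max) has 2→3.
A3: add {6} — 6 (Max) has 6→2.
A4 = A3; e.g. 1 (Min) can still go to 4. Fixed point.
6 enters the attractor at level 3, so Max can force the target in 3 moves from there.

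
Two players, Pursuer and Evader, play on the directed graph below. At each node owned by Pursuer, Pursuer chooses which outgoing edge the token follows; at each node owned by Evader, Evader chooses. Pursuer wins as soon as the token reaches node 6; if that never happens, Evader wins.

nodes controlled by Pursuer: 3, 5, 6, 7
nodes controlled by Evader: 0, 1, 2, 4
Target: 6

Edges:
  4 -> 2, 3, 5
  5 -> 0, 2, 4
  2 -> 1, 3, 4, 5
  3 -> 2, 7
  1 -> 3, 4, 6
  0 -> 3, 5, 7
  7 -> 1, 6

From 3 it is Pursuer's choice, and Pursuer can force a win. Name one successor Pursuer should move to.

7

A0 = {6}
A1: add {7} — 7 (Pursuer) has 7→6.
A2: add {3} — 3 (Pursuer) has 3→7.
A3 = A2; e.g. 0 (Evader) can still go to 5. Fixed point.
From 3, successor 7 is in the attractor (rank 1); the other successor 2 is not.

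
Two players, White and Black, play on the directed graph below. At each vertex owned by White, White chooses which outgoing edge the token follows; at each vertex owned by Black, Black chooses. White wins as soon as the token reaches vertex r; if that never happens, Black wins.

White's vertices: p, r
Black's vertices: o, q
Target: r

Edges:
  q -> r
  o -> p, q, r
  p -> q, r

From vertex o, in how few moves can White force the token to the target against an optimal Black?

2

A0 = {r}
A1: add {p, q} — p (White) has p→r; q (Black): all of {r} already in.
A2: add {o} — o (Black): all of {p, q, r} already in.
A2 = all vertices. Fixed point.
o enters the attractor at level 2, so White can force the target in 2 moves from there.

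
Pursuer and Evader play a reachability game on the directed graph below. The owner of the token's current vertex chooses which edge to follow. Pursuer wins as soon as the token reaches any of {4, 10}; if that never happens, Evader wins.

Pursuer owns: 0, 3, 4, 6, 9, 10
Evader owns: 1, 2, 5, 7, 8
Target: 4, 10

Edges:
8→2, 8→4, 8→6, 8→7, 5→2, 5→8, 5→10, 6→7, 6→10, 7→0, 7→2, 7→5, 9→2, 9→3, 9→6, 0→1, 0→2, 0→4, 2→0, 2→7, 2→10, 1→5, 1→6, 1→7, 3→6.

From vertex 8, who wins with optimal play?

Evader

A0 = {4, 10}
A1: add {0, 6} — 0 (Pursuer) has 0→4; 6 (Pursuer) has 6→10.
A2: add {3, 9} — 3 (Pursuer) has 3→6; 9 (Pursuer) has 9→6.
A3 = A2; e.g. 1 (Evader) can still go to 5. Fixed point.
8 never enters the attractor, so Evader can avoid the target forever.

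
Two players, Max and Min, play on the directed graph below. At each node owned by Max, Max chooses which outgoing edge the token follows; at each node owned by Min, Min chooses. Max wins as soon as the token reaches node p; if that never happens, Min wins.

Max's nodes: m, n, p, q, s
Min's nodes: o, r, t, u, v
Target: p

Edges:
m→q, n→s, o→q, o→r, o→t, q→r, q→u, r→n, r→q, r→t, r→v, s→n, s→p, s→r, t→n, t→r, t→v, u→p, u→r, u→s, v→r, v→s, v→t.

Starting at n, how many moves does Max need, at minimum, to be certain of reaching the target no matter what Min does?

A0 = {p}
A1: add {s} — s (Max) has s→p.
A2: add {n} — n (Max) has n→s.
A3 = A2; e.g. m (Max) has no edge into A2. Fixed point.
n enters the attractor at level 2, so Max can force the target in 2 moves from there.

2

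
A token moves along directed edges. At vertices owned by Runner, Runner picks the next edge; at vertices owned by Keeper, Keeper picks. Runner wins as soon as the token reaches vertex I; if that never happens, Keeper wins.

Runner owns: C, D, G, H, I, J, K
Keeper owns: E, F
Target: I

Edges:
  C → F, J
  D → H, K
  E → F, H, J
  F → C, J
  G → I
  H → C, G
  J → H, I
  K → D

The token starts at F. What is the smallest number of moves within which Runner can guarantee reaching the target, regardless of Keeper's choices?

3

A0 = {I}
A1: add {G, J} — G (Runner) has G→I; J (Runner) has J→I.
A2: add {C, H} — C (Runner) has C→J; H (Runner) has H→G.
A3: add {D, F} — D (Runner) has D→H; F (Keeper): all of {C, J} already in.
F enters the attractor at level 3, so Runner can force the target in 3 moves from there.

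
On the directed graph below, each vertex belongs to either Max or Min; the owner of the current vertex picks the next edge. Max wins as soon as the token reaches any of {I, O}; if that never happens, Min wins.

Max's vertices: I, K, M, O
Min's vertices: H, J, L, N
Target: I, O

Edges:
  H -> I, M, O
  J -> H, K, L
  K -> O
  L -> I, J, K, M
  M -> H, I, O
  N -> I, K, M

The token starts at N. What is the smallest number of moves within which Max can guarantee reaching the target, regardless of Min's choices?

2

A0 = {I, O}
A1: add {K, M} — K (Max) has K→O; M (Max) has M→I.
A2: add {H, N} — H (Min): all of {I, M, O} already in; N (Min): all of {I, K, M} already in.
A3 = A2; e.g. J (Min) can still go to L. Fixed point.
N enters the attractor at level 2, so Max can force the target in 2 moves from there.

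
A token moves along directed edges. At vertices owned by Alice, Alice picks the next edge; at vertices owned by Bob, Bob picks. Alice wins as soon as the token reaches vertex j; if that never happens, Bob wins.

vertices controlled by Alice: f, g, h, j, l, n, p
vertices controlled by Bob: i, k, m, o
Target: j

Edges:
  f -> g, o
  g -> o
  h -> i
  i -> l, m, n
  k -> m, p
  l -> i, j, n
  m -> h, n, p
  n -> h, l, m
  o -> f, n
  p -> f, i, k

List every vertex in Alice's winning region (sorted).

A0 = {j}
A1: add {l} — l (Alice) has l→j.
A2: add {n} — n (Alice) has n→l.
A3 = A2; e.g. f (Alice) has no edge into A2. Fixed point.
Alice's winning region = {j, l, n}.

j, l, n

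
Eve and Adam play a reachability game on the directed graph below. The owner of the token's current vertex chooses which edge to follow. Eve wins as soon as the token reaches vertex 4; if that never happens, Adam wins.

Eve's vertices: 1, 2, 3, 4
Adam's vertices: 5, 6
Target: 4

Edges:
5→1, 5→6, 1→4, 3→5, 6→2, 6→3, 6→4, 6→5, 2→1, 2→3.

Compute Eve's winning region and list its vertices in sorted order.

A0 = {4}
A1: add {1} — 1 (Eve) has 1→4.
A2: add {2} — 2 (Eve) has 2→1.
A3 = A2; e.g. 3 (Eve) has no edge into A2. Fixed point.
Eve's winning region = {1, 2, 4}.

1, 2, 4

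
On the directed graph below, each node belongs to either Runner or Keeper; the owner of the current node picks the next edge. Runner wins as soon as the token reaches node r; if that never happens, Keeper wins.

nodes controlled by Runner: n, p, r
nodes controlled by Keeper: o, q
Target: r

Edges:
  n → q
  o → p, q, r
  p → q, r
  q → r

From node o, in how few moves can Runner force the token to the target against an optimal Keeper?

A0 = {r}
A1: add {p, q} — p (Runner) has p→r; q (Keeper): all of {r} already in.
A2: add {n, o} — n (Runner) has n→q; o (Keeper): all of {p, q, r} already in.
A2 = all vertices. Fixed point.
o enters the attractor at level 2, so Runner can force the target in 2 moves from there.

2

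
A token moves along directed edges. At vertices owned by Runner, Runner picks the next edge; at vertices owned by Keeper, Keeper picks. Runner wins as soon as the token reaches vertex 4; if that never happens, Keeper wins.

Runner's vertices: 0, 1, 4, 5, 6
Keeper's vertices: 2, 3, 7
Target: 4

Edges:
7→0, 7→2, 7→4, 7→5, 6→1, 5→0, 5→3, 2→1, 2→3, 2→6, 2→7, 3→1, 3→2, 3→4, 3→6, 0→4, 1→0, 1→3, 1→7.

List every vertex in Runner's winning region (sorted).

0, 1, 4, 5, 6

A0 = {4}
A1: add {0} — 0 (Runner) has 0→4.
A2: add {1, 5} — 1 (Runner) has 1→0; 5 (Runner) has 5→0.
A3: add {6} — 6 (Runner) has 6→1.
A4 = A3; e.g. 2 (Keeper) can still go to 3. Fixed point.
Runner's winning region = {0, 1, 4, 5, 6}.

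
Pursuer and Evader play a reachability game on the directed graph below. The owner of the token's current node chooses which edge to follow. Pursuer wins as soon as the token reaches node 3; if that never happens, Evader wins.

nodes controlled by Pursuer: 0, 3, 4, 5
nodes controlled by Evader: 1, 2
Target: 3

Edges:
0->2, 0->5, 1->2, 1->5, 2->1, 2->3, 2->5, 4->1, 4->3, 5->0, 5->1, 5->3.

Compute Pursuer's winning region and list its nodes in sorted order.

0, 3, 4, 5

A0 = {3}
A1: add {4, 5} — 4 (Pursuer) has 4→3; 5 (Pursuer) has 5→3.
A2: add {0} — 0 (Pursuer) has 0→5.
A3 = A2; e.g. 1 (Evader) can still go to 2. Fixed point.
Pursuer's winning region = {0, 3, 4, 5}.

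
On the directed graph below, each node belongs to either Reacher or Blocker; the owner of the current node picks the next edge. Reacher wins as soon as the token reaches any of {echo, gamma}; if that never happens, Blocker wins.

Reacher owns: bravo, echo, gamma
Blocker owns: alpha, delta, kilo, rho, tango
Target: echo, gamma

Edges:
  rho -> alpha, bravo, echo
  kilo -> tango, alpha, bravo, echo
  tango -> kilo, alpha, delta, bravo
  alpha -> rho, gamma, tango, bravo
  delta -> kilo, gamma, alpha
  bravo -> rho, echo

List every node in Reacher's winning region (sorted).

bravo, echo, gamma

A0 = {echo, gamma}
A1: add {bravo} — bravo (Reacher) has bravo→echo.
A2 = A1; e.g. rho (Blocker) can still go to alpha. Fixed point.
Reacher's winning region = {bravo, echo, gamma}.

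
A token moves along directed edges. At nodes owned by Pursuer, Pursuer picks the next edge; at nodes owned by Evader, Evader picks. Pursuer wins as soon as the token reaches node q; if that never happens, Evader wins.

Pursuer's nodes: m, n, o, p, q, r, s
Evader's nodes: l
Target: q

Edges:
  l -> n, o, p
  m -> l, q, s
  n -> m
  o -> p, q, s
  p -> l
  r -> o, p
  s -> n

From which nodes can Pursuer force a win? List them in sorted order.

A0 = {q}
A1: add {m, o} — m (Pursuer) has m→q; o (Pursuer) has o→q.
A2: add {n, r} — n (Pursuer) has n→m; r (Pursuer) has r→o.
A3: add {s} — s (Pursuer) has s→n.
A4 = A3; e.g. l (Evader) can still go to p. Fixed point.
Pursuer's winning region = {m, n, o, q, r, s}.

m, n, o, q, r, s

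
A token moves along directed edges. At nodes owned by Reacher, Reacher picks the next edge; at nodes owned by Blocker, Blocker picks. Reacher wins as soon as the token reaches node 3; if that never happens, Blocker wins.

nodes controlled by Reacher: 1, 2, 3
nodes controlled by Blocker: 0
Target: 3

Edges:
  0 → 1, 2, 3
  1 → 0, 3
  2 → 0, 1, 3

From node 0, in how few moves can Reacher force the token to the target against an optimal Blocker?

A0 = {3}
A1: add {1, 2} — 1 (Reacher) has 1→3; 2 (Reacher) has 2→3.
A2: add {0} — 0 (Blocker): all of {1, 2, 3} already in.
A2 = all vertices. Fixed point.
0 enters the attractor at level 2, so Reacher can force the target in 2 moves from there.

2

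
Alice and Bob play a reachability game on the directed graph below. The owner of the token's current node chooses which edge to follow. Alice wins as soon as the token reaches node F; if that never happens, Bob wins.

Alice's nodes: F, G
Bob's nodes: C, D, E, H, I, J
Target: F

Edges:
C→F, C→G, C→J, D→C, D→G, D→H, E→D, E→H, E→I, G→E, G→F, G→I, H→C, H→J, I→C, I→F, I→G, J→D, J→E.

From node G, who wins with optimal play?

Alice

A0 = {F}
A1: add {G} — G (Alice) has G→F.
A2 = A1; e.g. C (Bob) can still go to J. Fixed point.
G ∈ A1, so Alice can force the target.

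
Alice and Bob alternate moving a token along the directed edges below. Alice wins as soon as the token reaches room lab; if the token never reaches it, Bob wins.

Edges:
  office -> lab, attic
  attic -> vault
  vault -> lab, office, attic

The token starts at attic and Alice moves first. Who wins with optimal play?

Track states (vertex, player-to-move).
A0 = {(lab,Alice), (lab,Bob)}
A1: add {(office,Alice), (vault,Alice)}.
A2: add {(attic,Bob)}.
A3 = A2; e.g. (office,Bob) stays out. (attic,Alice) never enters ⇒ Bob avoids the target.

Bob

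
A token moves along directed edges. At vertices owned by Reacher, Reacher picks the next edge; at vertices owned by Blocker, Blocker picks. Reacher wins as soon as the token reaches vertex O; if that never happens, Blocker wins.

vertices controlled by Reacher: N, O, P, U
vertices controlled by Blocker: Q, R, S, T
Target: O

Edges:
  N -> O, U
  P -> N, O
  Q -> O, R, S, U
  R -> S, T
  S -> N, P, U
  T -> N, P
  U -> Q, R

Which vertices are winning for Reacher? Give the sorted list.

A0 = {O}
A1: add {N, P} — N (Reacher) has N→O; P (Reacher) has P→O.
A2: add {T} — T (Blocker): all of {N, P} already in.
A3 = A2; e.g. Q (Blocker) can still go to R. Fixed point.
Reacher's winning region = {N, O, P, T}.

N, O, P, T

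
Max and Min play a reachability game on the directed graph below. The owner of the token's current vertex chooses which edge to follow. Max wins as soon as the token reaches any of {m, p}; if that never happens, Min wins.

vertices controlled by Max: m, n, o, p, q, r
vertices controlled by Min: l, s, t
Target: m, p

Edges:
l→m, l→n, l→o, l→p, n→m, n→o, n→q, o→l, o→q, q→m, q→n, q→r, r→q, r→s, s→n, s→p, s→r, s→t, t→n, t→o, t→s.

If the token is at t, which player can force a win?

A0 = {m, p}
A1: add {n, q} — n (Max) has n→m; q (Max) has q→m.
A2: add {o, r} — o (Max) has o→q; r (Max) has r→q.
A3: add {l} — l (Min): all of {m, n, o, p} already in.
A4 = A3; e.g. s (Min) can still go to t. Fixed point.
t never enters the attractor, so Min can avoid the target forever.

Min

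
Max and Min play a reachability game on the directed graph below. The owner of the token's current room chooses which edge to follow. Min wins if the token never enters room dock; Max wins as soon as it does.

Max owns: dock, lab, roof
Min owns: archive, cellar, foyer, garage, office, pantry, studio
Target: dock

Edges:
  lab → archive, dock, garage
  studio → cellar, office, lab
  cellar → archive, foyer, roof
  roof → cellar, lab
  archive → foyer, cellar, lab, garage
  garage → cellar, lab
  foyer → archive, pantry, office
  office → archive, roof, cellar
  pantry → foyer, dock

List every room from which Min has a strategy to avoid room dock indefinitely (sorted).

A0 = {dock}
A1: add {lab} — lab (Max) has lab→dock.
A2: add {roof} — roof (Max) has roof→lab.
A3 = A2; e.g. archive (Min) can still go to foyer. Fixed point.
Max's attractor = {dock, lab, roof}; Min avoids the target exactly from the complement.

archive, cellar, foyer, garage, office, pantry, studio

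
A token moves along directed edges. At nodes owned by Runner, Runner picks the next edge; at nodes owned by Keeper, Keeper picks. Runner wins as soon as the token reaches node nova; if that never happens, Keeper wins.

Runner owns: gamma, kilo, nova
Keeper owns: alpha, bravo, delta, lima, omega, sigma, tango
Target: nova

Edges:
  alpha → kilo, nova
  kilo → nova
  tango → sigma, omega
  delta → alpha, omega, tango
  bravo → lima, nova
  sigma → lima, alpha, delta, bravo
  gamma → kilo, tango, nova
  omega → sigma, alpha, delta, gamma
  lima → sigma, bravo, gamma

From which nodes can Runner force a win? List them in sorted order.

alpha, gamma, kilo, nova

A0 = {nova}
A1: add {gamma, kilo} — kilo (Runner) has kilo→nova; gamma (Runner) has gamma→nova.
A2: add {alpha} — alpha (Keeper): all of {kilo, nova} already in.
A3 = A2; e.g. lima (Keeper) can still go to sigma. Fixed point.
Runner's winning region = {alpha, gamma, kilo, nova}.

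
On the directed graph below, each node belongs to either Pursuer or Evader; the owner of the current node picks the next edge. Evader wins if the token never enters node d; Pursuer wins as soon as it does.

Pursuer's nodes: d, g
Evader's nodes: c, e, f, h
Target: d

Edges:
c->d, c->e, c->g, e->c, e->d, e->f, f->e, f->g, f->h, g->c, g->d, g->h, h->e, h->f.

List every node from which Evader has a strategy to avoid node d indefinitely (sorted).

c, e, f, h

A0 = {d}
A1: add {g} — g (Pursuer) has g→d.
A2 = A1; e.g. c (Evader) can still go to e. Fixed point.
Pursuer's attractor = {d, g}; Evader avoids the target exactly from the complement.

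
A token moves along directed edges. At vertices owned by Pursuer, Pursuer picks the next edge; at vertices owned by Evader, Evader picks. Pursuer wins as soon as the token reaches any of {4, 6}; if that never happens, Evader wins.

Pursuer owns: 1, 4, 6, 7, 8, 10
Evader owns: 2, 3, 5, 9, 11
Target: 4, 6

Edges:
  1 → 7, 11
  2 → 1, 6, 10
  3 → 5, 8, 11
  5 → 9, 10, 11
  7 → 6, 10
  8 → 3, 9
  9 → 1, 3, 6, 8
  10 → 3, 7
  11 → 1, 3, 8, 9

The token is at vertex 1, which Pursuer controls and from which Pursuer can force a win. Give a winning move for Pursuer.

7

A0 = {4, 6}
A1: add {7} — 7 (Pursuer) has 7→6.
A2: add {1, 10} — 1 (Pursuer) has 1→7; 10 (Pursuer) has 10→7.
A3: add {2} — 2 (Evader): all of {1, 6, 10} already in.
A4 = A3; e.g. 3 (Evader) can still go to 5. Fixed point.
From 1, successor 7 is in the attractor (rank 1); the other successor 11 is not.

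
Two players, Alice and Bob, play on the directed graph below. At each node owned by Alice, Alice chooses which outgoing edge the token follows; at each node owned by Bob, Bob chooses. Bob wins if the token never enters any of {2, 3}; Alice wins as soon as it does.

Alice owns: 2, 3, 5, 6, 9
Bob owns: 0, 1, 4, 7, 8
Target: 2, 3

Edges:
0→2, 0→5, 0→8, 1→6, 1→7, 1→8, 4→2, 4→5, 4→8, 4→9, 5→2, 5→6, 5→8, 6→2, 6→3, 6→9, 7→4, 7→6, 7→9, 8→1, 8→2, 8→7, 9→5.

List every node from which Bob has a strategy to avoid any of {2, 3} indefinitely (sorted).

0, 1, 4, 7, 8

A0 = {2, 3}
A1: add {5, 6} — 5 (Alice) has 5→2; 6 (Alice) has 6→2.
A2: add {9} — 9 (Alice) has 9→5.
A3 = A2; e.g. 0 (Bob) can still go to 8. Fixed point.
Alice's attractor = {2, 3, 5, 6, 9}; Bob avoids the target exactly from the complement.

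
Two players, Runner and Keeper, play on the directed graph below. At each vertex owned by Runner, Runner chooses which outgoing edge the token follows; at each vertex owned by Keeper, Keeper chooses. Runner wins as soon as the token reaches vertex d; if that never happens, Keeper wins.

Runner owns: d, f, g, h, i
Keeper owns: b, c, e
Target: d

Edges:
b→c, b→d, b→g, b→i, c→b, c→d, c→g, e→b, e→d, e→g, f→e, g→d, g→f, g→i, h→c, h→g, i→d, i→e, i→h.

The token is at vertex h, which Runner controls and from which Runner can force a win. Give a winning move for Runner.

g

A0 = {d}
A1: add {g, i} — g (Runner) has g→d; i (Runner) has i→d.
A2: add {h} — h (Runner) has h→g.
A3 = A2; e.g. b (Keeper) can still go to c. Fixed point.
From h, successor g is in the attractor (rank 1); the other successor c is not.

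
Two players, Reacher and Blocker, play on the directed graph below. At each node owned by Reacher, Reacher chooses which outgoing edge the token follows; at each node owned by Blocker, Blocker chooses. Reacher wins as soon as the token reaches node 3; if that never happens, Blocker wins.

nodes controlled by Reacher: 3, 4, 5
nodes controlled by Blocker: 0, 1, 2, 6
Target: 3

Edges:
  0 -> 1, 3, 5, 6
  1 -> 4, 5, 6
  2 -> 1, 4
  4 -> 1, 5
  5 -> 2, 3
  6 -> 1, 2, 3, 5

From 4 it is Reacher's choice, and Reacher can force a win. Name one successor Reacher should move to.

5

A0 = {3}
A1: add {5} — 5 (Reacher) has 5→3.
A2: add {4} — 4 (Reacher) has 4→5.
A3 = A2; e.g. 0 (Blocker) can still go to 1. Fixed point.
From 4, successor 5 is in the attractor (rank 1); the other successor 1 is not.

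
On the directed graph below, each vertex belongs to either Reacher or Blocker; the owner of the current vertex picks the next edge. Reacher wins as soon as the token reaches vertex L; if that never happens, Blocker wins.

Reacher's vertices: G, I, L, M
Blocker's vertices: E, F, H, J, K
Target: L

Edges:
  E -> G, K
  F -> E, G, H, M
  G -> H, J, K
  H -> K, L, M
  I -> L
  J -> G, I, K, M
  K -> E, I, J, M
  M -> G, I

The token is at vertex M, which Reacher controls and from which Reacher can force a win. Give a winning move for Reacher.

A0 = {L}
A1: add {I} — I (Reacher) has I→L.
A2: add {M} — M (Reacher) has M→I.
A3 = A2; e.g. E (Blocker) can still go to G. Fixed point.
From M, successor I is in the attractor (rank 1); the other successor G is not.

I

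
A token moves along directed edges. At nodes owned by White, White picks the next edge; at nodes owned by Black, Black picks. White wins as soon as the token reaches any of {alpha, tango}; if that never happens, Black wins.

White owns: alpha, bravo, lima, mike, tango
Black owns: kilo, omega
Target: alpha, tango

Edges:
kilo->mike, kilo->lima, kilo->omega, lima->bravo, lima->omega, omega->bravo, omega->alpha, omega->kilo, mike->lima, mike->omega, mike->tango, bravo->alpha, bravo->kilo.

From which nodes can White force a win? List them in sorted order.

A0 = {alpha, tango}
A1: add {bravo, mike} — mike (White) has mike→tango; bravo (White) has bravo→alpha.
A2: add {lima} — lima (White) has lima→bravo.
A3 = A2; e.g. omega (Black) can still go to kilo. Fixed point.
White's winning region = {alpha, bravo, lima, mike, tango}.

alpha, bravo, lima, mike, tango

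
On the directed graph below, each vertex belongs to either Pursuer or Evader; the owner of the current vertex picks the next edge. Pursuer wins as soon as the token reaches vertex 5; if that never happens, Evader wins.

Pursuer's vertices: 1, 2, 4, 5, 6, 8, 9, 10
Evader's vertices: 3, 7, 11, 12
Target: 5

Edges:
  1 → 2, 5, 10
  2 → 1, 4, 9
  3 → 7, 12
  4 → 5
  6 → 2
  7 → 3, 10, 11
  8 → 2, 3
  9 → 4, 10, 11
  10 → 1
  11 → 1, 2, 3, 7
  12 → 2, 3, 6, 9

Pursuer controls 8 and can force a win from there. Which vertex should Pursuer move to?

2

A0 = {5}
A1: add {1, 4} — 1 (Pursuer) has 1→5; 4 (Pursuer) has 4→5.
A2: add {2, 9, 10} — 2 (Pursuer) has 2→1; 9 (Pursuer) has 9→4; 10 (Pursuer) has 10→1.
A3: add {6, 8} — 6 (Pursuer) has 6→2; 8 (Pursuer) has 8→2.
A4 = A3; e.g. 3 (Evader) can still go to 7. Fixed point.
From 8, successor 2 is in the attractor (rank 2); the other successor 3 is not.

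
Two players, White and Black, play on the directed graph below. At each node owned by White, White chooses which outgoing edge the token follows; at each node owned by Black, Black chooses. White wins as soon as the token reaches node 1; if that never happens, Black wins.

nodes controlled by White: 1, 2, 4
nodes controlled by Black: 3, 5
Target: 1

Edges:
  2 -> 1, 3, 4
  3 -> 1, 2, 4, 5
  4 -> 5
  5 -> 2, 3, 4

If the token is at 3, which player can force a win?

A0 = {1}
A1: add {2} — 2 (White) has 2→1.
A2 = A1; e.g. 3 (Black) can still go to 4. Fixed point.
3 never enters the attractor, so Black can avoid the target forever.

Black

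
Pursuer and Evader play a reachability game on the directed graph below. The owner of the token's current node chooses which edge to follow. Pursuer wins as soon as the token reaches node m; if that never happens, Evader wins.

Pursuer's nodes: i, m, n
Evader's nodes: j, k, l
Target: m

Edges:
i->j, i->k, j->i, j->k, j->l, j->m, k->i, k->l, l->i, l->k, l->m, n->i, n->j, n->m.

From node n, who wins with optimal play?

Pursuer

A0 = {m}
A1: add {n} — n (Pursuer) has n→m.
A2 = A1; e.g. i (Pursuer) has no edge into A1. Fixed point.
n ∈ A1, so Pursuer can force the target.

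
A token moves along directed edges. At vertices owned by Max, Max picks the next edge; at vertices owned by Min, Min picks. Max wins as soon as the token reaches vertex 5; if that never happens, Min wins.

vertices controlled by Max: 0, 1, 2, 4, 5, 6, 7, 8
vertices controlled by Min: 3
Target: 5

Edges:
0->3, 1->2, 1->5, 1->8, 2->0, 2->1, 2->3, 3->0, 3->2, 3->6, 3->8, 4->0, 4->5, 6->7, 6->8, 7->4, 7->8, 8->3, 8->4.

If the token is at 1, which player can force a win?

A0 = {5}
A1: add {1, 4} — 1 (Max) has 1→5; 4 (Max) has 4→5.
1 ∈ A1, so Max can force the target.

Max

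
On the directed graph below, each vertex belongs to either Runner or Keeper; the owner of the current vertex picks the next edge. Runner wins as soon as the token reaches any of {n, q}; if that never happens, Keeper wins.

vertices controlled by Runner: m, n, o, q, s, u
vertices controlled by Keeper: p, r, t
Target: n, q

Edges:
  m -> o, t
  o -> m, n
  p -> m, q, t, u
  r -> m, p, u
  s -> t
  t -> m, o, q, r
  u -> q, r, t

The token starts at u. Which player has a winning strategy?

Runner

A0 = {n, q}
A1: add {o, u} — o (Runner) has o→n; u (Runner) has u→q.
u ∈ A1, so Runner can force the target.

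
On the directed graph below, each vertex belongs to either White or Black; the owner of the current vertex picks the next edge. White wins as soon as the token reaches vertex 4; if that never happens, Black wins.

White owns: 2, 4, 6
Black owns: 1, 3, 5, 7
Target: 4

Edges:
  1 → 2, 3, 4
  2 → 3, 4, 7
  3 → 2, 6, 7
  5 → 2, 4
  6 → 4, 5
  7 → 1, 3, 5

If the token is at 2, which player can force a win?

White

A0 = {4}
A1: add {2, 6} — 2 (White) has 2→4; 6 (White) has 6→4.
2 ∈ A1, so White can force the target.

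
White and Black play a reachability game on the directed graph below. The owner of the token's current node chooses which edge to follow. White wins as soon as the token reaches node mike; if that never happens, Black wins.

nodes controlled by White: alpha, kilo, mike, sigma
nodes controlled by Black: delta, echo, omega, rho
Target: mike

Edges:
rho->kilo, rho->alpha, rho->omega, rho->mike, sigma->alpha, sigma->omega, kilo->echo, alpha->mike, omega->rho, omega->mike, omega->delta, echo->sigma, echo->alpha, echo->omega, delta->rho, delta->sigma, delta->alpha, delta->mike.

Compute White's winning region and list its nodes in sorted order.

A0 = {mike}
A1: add {alpha} — alpha (White) has alpha→mike.
A2: add {sigma} — sigma (White) has sigma→alpha.
A3 = A2; e.g. rho (Black) can still go to kilo. Fixed point.
White's winning region = {alpha, mike, sigma}.

alpha, mike, sigma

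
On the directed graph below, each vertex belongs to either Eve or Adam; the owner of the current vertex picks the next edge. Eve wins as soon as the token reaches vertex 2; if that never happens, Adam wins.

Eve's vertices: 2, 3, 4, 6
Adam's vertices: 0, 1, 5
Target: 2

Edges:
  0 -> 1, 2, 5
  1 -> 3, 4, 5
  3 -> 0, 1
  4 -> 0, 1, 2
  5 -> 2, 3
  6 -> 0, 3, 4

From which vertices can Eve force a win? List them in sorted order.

A0 = {2}
A1: add {4} — 4 (Eve) has 4→2.
A2: add {6} — 6 (Eve) has 6→4.
A3 = A2; e.g. 0 (Adam) can still go to 1. Fixed point.
Eve's winning region = {2, 4, 6}.

2, 4, 6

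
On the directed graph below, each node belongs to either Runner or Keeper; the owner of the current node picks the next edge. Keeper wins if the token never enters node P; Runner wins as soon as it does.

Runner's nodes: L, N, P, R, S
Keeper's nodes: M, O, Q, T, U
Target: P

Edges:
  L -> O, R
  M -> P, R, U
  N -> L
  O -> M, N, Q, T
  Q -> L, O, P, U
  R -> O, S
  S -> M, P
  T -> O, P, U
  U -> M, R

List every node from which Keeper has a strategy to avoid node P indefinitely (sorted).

M, O, Q, T, U

A0 = {P}
A1: add {S} — S (Runner) has S→P.
A2: add {R} — R (Runner) has R→S.
A3: add {L} — L (Runner) has L→R.
A4: add {N} — N (Runner) has N→L.
A5 = A4; e.g. M (Keeper) can still go to U. Fixed point.
Runner's attractor = {L, N, P, R, S}; Keeper avoids the target exactly from the complement.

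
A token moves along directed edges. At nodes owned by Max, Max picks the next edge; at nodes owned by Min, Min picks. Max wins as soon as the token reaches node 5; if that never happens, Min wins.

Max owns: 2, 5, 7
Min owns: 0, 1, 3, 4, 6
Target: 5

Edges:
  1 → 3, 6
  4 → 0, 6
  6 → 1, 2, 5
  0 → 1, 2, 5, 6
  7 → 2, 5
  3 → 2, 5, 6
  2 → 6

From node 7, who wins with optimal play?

A0 = {5}
A1: add {7} — 7 (Max) has 7→5.
A2 = A1; e.g. 0 (Min) can still go to 1. Fixed point.
7 ∈ A1, so Max can force the target.

Max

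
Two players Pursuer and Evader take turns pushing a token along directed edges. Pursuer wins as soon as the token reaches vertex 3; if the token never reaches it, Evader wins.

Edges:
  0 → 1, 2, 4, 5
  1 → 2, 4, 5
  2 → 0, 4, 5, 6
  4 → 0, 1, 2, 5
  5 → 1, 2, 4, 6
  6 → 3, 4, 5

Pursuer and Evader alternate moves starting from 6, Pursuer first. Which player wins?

Track states (vertex, player-to-move).
A0 = {(3,Pursuer), (3,Evader)}
A1: add {(6,Pursuer)}.
(6,Pursuer) ∈ A1 ⇒ Pursuer forces the target.

Pursuer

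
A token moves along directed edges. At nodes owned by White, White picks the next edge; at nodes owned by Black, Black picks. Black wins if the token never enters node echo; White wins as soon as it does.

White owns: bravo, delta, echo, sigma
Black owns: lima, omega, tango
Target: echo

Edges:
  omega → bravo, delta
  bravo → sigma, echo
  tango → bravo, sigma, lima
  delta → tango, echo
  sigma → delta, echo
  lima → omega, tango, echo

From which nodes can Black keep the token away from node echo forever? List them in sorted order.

lima, tango

A0 = {echo}
A1: add {bravo, delta, sigma} — bravo (White) has bravo→echo; delta (White) has delta→echo; sigma (White) has sigma→echo.
A2: add {omega} — omega (Black): all of {bravo, delta} already in.
A3 = A2; e.g. tango (Black) can still go to lima. Fixed point.
White's attractor = {bravo, delta, echo, omega, sigma}; Black avoids the target exactly from the complement.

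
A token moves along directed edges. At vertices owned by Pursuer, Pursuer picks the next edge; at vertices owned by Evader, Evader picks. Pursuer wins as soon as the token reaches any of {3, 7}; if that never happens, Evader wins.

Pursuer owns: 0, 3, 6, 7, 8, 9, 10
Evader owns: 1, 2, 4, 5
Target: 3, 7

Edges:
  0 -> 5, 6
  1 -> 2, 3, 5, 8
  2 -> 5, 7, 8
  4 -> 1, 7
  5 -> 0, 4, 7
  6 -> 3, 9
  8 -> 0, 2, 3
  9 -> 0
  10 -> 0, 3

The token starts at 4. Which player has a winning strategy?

Evader

A0 = {3, 7}
A1: add {6, 8, 10} — 6 (Pursuer) has 6→3; 8 (Pursuer) has 8→3; 10 (Pursuer) has 10→3.
A2: add {0} — 0 (Pursuer) has 0→6.
A3: add {9} — 9 (Pursuer) has 9→0.
A4 = A3; e.g. 1 (Evader) can still go to 2. Fixed point.
4 never enters the attractor, so Evader can avoid the target forever.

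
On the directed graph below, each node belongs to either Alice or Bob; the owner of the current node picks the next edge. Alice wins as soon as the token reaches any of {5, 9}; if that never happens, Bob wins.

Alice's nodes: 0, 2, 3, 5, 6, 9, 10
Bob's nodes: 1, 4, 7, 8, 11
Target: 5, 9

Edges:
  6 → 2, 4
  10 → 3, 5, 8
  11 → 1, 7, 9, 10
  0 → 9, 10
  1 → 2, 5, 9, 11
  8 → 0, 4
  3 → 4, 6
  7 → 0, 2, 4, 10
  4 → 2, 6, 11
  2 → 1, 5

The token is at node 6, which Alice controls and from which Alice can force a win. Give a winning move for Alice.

2

A0 = {5, 9}
A1: add {0, 2, 10} — 0 (Alice) has 0→9; 2 (Alice) has 2→5; 10 (Alice) has 10→5.
A2: add {6} — 6 (Alice) has 6→2.
A3: add {3} — 3 (Alice) has 3→6.
A4 = A3; e.g. 1 (Bob) can still go to 11. Fixed point.
From 6, successor 2 is in the attractor (rank 1); the other successor 4 is not.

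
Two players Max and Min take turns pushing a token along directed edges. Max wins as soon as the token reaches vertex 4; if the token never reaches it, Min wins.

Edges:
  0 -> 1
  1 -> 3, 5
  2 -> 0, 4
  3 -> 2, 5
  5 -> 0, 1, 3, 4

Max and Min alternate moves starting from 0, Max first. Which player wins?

Min

Track states (vertex, player-to-move).
A0 = {(4,Max), (4,Min)}
A1: add {(2,Max), (5,Max)}.
A2: add {(3,Min)}.
A3: add {(1,Max)}.
A4: add {(0,Min)}.
A5 = A4; e.g. (0,Max) stays out. (0,Max) never enters ⇒ Min avoids the target.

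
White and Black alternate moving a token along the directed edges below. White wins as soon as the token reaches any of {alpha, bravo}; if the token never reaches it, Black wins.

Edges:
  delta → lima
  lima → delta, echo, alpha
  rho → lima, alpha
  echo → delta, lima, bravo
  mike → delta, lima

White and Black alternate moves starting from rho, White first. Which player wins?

Track states (vertex, player-to-move).
A0 = {(bravo,White), (bravo,Black), (alpha,White), (alpha,Black)}
A1: add {(lima,White), (rho,White), (echo,White)}.
(rho,White) ∈ A1 ⇒ White forces the target.

White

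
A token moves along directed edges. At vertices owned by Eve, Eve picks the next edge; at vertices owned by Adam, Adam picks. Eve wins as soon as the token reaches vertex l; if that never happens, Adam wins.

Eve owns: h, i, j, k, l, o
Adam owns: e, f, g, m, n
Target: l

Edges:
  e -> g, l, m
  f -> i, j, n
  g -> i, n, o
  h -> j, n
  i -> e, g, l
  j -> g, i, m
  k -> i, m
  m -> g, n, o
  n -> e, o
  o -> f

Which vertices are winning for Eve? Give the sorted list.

h, i, j, k, l

A0 = {l}
A1: add {i} — i (Eve) has i→l.
A2: add {j, k} — j (Eve) has j→i; k (Eve) has k→i.
A3: add {h} — h (Eve) has h→j.
A4 = A3; e.g. e (Adam) can still go to g. Fixed point.
Eve's winning region = {h, i, j, k, l}.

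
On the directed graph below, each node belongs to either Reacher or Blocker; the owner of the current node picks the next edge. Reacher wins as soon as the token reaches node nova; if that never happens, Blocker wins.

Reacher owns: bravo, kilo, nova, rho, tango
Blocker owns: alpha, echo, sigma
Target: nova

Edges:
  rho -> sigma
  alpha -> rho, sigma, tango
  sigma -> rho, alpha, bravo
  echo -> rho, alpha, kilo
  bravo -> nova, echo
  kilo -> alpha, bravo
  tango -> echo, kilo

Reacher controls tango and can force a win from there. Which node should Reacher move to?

kilo

A0 = {nova}
A1: add {bravo} — bravo (Reacher) has bravo→nova.
A2: add {kilo} — kilo (Reacher) has kilo→bravo.
A3: add {tango} — tango (Reacher) has tango→kilo.
A4 = A3; e.g. rho (Reacher) has no edge into A3. Fixed point.
From tango, successor kilo is in the attractor (rank 2); the other successor echo is not.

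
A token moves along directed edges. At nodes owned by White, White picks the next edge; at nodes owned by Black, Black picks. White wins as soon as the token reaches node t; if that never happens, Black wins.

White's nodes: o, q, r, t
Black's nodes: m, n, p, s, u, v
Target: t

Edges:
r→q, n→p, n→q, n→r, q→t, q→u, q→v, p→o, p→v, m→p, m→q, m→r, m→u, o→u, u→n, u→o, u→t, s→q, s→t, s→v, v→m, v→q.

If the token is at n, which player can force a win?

Black

A0 = {t}
A1: add {q} — q (White) has q→t.
A2: add {r} — r (White) has r→q.
A3 = A2; e.g. m (Black) can still go to p. Fixed point.
n never enters the attractor, so Black can avoid the target forever.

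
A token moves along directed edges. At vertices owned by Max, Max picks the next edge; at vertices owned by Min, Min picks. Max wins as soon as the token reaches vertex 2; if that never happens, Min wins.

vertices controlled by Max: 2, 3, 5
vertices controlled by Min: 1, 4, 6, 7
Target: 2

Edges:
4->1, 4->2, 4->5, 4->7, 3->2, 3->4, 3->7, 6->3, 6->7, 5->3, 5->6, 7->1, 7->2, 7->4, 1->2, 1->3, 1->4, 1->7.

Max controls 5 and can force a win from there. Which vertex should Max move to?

3

A0 = {2}
A1: add {3} — 3 (Max) has 3→2.
A2: add {5} — 5 (Max) has 5→3.
A3 = A2; e.g. 1 (Min) can still go to 4. Fixed point.
From 5, successor 3 is in the attractor (rank 1); the other successor 6 is not.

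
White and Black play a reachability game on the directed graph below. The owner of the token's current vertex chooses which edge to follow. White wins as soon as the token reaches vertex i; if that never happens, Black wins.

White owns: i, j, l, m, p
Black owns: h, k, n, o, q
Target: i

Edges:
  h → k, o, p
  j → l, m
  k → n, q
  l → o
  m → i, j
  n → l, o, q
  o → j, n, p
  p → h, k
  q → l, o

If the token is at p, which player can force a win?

A0 = {i}
A1: add {m} — m (White) has m→i.
A2: add {j} — j (White) has j→m.
A3 = A2; e.g. h (Black) can still go to k. Fixed point.
p never enters the attractor, so Black can avoid the target forever.

Black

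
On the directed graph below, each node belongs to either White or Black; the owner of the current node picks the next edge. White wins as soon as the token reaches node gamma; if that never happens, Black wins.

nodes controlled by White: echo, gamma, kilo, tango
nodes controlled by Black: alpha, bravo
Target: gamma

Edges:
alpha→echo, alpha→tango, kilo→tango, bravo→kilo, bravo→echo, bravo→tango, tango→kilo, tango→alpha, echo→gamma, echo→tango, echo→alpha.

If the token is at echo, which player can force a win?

White

A0 = {gamma}
A1: add {echo} — echo (White) has echo→gamma.
A2 = A1; e.g. kilo (White) has no edge into A1. Fixed point.
echo ∈ A1, so White can force the target.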